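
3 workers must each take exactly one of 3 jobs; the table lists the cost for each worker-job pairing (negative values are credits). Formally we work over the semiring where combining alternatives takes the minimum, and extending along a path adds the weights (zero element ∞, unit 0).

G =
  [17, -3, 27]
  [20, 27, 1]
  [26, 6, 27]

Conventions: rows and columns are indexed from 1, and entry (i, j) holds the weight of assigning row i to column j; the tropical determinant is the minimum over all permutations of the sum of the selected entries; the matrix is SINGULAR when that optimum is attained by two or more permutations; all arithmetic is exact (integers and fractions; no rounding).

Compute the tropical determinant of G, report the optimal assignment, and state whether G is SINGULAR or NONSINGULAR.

σ = (1, 2, 3): 17 + 27 + 27 = 71
σ = (1, 3, 2): 17 + 1 + 6 = 24
σ = (2, 1, 3): (-3) + 20 + 27 = 44
σ = (2, 3, 1): (-3) + 1 + 26 = 24
σ = (3, 1, 2): 27 + 20 + 6 = 53
σ = (3, 2, 1): 27 + 27 + 26 = 80
Optimal value attained by: σ = (1, 3, 2).
Answer: det⊕(G) = 24; verdict: SINGULAR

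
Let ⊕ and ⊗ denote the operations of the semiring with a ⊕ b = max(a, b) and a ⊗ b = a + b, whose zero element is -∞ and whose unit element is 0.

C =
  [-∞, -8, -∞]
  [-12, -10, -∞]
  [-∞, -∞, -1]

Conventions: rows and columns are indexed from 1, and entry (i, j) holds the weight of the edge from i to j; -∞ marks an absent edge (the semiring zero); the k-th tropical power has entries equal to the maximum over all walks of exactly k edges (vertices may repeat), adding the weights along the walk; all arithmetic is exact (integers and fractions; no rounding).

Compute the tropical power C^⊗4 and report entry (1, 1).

C^⊗2:
  [-20, -18, -∞]
  [-22, -20, -∞]
  [-∞, -∞, -2]
C^⊗3:
  [-30, -28, -∞]
  [-32, -30, -∞]
  [-∞, -∞, -3]
C^⊗4:
  [-40, -38, -∞]
  [-42, -40, -∞]
  [-∞, -∞, -4]
Key observation: the optimum is the walk 1->2->1->2->1, with weight (-8) + (-12) + (-8) + (-12) = -40.
Optimal value attained by: walk 1->2->1->2->1.
Answer: (C^⊗4)[1][1] = -40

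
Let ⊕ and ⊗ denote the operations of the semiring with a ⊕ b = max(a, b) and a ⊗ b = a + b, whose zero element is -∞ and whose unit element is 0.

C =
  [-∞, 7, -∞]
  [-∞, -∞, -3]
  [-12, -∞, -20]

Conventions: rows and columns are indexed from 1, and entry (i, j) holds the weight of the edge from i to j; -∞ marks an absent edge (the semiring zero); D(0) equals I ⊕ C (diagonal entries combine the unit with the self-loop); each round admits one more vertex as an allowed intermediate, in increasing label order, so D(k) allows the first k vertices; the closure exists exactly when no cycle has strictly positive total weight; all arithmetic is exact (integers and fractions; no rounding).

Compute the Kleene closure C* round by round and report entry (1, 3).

D(0):
  [0, 7, -∞]
  [-∞, 0, -3]
  [-12, -∞, 0]
D(1):
  [0, 7, -∞]
  [-∞, 0, -3]
  [-12, -5, 0]
D(2):
  [0, 7, 4]
  [-∞, 0, -3]
  [-12, -5, 0]
D(3):
  [0, 7, 4]
  [-15, 0, -3]
  [-12, -5, 0]
Answer: C*[1][3] = 4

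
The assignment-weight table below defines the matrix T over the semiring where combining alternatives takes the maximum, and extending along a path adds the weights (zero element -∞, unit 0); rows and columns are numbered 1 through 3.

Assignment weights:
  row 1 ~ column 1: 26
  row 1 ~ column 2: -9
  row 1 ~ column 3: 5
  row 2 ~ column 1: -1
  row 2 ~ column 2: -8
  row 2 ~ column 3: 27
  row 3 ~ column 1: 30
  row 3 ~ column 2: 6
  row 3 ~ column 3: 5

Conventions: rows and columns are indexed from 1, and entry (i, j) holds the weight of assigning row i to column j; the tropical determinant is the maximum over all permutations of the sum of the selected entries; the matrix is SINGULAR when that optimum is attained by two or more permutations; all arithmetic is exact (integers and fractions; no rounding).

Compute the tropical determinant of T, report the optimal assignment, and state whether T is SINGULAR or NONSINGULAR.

σ = (1, 2, 3): 26 + (-8) + 5 = 23
σ = (1, 3, 2): 26 + 27 + 6 = 59
σ = (2, 1, 3): (-9) + (-1) + 5 = -5
σ = (2, 3, 1): (-9) + 27 + 30 = 48
σ = (3, 1, 2): 5 + (-1) + 6 = 10
σ = (3, 2, 1): 5 + (-8) + 30 = 27
Optimal value attained by: σ = (1, 3, 2).
Answer: det⊕(T) = 59; verdict: NONSINGULAR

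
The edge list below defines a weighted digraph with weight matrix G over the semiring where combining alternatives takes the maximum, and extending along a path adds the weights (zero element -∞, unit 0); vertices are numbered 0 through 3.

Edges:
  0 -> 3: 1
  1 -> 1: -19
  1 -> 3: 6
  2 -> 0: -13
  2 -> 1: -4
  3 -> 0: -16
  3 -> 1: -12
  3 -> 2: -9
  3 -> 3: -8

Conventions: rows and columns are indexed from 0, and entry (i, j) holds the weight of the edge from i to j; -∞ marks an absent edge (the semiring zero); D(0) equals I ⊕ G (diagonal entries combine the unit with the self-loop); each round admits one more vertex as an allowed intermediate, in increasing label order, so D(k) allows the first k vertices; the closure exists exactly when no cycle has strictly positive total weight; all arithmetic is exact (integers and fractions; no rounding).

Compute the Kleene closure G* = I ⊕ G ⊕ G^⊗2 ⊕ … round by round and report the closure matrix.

D(0):
  [0, -∞, -∞, 1]
  [-∞, 0, -∞, 6]
  [-13, -4, 0, -∞]
  [-16, -12, -9, 0]
D(1):
  [0, -∞, -∞, 1]
  [-∞, 0, -∞, 6]
  [-13, -4, 0, -12]
  [-16, -12, -9, 0]
D(2):
  [0, -∞, -∞, 1]
  [-∞, 0, -∞, 6]
  [-13, -4, 0, 2]
  [-16, -12, -9, 0]
D(3):
  [0, -∞, -∞, 1]
  [-∞, 0, -∞, 6]
  [-13, -4, 0, 2]
  [-16, -12, -9, 0]
D(4):
  [0, -11, -8, 1]
  [-10, 0, -3, 6]
  [-13, -4, 0, 2]
  [-16, -12, -9, 0]
Answer: G* = [[0, -11, -8, 1], [-10, 0, -3, 6], [-13, -4, 0, 2], [-16, -12, -9, 0]]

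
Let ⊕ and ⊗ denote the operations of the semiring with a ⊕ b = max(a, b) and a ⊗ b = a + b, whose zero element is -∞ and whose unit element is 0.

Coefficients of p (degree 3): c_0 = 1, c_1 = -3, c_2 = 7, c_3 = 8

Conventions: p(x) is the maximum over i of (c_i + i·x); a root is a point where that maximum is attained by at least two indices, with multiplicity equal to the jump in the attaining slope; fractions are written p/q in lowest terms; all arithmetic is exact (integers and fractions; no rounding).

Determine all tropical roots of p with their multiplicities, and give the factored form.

hull edge (i=0, c=1) to (i=2, c=7): slope 3, span 2
hull edge (i=2, c=7) to (i=3, c=8): slope 1, span 1
Factored form: p(x) = 8 ⊗ (x ⊕ (-3)) ⊗ (x ⊕ (-3)) ⊗ (x ⊕ (-1))
Answer: roots = -3 (mult 2), -1 (mult 1)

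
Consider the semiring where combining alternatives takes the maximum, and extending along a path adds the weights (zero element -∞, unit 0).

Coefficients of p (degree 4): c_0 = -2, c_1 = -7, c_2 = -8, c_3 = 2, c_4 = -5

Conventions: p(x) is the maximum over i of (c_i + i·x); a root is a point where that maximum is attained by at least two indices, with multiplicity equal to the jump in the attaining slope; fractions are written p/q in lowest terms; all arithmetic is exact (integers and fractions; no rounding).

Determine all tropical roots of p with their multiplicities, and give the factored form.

hull edge (i=0, c=-2) to (i=3, c=2): slope 4/3, span 3
hull edge (i=3, c=2) to (i=4, c=-5): slope -7, span 1
Factored form: p(x) = -5 ⊗ (x ⊕ (-4/3)) ⊗ (x ⊕ (-4/3)) ⊗ (x ⊕ (-4/3)) ⊗ (x ⊕ 7)
Answer: roots = -4/3 (mult 3), 7 (mult 1)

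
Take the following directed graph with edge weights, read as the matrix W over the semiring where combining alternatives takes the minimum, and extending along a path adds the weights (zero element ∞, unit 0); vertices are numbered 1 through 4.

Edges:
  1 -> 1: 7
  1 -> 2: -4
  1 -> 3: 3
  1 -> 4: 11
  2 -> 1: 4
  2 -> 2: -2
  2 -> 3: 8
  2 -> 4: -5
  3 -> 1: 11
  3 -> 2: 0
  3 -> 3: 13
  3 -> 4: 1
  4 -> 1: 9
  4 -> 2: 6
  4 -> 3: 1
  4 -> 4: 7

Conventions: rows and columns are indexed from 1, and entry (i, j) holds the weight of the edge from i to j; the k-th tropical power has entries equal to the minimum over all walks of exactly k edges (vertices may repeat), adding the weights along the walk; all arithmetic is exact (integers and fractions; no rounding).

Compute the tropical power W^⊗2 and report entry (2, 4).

W^⊗2:
  [0, -6, 4, -9]
  [2, -4, -4, -7]
  [4, -2, 2, -5]
  [10, 1, 8, 1]
Key observation: the optimum is the walk 2->2->4, with weight (-2) + (-5) = -7.
Optimal value attained by: walk 2->2->4.
Answer: (W^⊗2)[2][4] = -7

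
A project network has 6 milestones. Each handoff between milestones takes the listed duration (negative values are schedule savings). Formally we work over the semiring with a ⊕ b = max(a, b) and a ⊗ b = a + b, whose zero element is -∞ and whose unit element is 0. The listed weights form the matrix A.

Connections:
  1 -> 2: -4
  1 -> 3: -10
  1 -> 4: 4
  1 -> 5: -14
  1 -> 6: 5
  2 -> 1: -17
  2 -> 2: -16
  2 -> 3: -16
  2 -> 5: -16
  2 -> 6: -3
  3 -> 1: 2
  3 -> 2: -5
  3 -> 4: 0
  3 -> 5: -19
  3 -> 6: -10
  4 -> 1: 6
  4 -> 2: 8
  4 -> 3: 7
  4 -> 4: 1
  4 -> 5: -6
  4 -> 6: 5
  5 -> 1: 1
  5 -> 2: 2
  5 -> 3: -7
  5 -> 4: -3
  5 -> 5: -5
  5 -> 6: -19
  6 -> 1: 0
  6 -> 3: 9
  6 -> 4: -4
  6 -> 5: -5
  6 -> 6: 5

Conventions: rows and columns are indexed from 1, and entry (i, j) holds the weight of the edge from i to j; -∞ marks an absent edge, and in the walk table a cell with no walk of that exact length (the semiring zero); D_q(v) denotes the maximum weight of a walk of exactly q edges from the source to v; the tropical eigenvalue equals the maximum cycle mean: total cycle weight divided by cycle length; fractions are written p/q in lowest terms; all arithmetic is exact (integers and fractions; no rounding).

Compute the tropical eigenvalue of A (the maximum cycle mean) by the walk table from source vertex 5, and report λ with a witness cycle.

q=0: [-∞, -∞, -∞, -∞, 0, -∞]
q=1: [1, 2, -7, -3, -5, -19]
q=2: [3, 5, 4, 5, -9, 6]
q=3: [11, 13, 15, 7, 1, 11]
q=4: [17, 15, 20, 15, 6, 16]
q=5: [22, 23, 25, 21, 11, 22]
q=6: [27, 29, 31, 26, 17, 27]
Optimal cycle mean attained by: cycle 1->6->3->1, total 5 + 9 + 2, length 3.
Answer: λ = 16/3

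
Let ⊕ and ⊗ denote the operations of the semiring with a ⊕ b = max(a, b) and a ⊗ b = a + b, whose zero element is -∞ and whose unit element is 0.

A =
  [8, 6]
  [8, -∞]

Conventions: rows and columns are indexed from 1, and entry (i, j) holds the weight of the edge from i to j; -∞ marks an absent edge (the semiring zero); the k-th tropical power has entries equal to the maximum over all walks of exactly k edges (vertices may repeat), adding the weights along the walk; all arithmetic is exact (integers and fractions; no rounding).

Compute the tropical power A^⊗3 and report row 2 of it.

A^⊗2:
  [16, 14]
  [16, 14]
A^⊗3:
  [24, 22]
  [24, 22]
Answer: row 2 of A^⊗3 = [24, 22]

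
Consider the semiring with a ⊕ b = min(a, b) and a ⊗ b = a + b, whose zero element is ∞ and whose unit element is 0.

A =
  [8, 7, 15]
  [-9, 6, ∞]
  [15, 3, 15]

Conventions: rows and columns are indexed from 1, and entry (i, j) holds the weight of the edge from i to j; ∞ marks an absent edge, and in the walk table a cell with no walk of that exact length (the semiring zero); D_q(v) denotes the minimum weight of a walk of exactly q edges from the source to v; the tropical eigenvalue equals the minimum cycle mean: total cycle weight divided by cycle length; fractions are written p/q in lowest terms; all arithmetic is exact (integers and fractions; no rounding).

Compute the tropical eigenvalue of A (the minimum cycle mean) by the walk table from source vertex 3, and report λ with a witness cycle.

q=0: [∞, ∞, 0]
q=1: [15, 3, 15]
q=2: [-6, 9, 30]
q=3: [0, 1, 9]
Optimal cycle mean attained by: cycle 1->2->1, total 7 + (-9), length 2.
Answer: λ = -1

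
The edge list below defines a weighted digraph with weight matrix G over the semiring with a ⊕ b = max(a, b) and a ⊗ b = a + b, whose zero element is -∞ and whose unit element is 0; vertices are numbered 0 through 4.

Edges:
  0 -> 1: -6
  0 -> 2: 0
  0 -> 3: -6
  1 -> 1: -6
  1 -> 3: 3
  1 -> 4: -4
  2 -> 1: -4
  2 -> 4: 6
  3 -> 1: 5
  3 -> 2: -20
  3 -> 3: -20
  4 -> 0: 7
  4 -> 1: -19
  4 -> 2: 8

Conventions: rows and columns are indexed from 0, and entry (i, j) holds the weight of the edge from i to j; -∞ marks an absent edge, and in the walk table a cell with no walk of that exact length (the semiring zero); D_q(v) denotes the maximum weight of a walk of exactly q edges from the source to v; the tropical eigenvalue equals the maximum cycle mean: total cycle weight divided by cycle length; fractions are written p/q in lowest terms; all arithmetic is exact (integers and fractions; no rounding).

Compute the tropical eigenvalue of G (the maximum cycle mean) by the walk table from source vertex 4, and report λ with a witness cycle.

q=0: [-∞, -∞, -∞, -∞, 0]
q=1: [7, -19, 8, -∞, -∞]
q=2: [-∞, 4, 7, 1, 14]
q=3: [21, 6, 22, 7, 13]
q=4: [20, 18, 21, 15, 28]
q=5: [35, 20, 36, 21, 27]
Optimal cycle mean attained by: cycle 2->4->2, total 6 + 8, length 2.
Answer: λ = 7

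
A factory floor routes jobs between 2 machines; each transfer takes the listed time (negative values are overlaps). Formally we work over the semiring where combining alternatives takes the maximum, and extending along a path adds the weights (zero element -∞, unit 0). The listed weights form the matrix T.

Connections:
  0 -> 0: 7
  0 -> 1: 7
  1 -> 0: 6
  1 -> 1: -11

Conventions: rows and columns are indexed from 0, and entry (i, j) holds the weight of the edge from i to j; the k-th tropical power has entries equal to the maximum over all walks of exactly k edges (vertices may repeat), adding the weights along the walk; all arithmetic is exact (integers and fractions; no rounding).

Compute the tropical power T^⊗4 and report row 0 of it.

T^⊗2:
  [14, 14]
  [13, 13]
T^⊗3:
  [21, 21]
  [20, 20]
T^⊗4:
  [28, 28]
  [27, 27]
Answer: row 0 of T^⊗4 = [28, 28]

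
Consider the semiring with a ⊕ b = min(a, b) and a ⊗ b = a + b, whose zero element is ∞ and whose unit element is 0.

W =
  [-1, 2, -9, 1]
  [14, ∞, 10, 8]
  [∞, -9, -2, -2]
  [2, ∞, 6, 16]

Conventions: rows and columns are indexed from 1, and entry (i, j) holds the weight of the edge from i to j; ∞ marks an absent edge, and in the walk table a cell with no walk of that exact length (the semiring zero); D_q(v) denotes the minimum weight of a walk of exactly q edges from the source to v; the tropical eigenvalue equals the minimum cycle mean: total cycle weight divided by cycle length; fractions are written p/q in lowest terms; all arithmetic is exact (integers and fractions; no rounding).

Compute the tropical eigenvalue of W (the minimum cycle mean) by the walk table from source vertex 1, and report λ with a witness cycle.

q=0: [0, ∞, ∞, ∞]
q=1: [-1, 2, -9, 1]
q=2: [-2, -18, -11, -11]
q=3: [-9, -20, -13, -13]
q=4: [-11, -22, -18, -15]
Optimal cycle mean attained by: cycle 1->3->4->1, total (-9) + (-2) + 2, length 3.
Answer: λ = -3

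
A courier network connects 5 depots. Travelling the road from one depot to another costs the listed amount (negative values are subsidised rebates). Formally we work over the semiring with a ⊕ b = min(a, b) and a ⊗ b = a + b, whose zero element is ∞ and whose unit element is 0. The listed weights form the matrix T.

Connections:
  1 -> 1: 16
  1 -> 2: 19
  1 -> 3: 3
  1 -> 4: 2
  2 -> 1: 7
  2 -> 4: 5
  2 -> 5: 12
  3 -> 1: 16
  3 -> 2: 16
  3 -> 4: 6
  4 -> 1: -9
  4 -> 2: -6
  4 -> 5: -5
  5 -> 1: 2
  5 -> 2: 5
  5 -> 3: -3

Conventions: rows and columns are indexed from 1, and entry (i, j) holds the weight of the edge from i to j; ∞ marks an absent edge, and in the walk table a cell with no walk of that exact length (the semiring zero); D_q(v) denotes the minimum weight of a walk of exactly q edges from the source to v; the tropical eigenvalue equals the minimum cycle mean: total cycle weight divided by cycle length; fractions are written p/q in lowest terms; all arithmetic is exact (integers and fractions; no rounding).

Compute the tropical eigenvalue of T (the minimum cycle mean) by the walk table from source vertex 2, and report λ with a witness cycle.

q=0: [∞, 0, ∞, ∞, ∞]
q=1: [7, ∞, ∞, 5, 12]
q=2: [-4, -1, 9, 9, 0]
q=3: [0, 3, -3, -2, 4]
q=4: [-11, -8, 1, 2, -7]
q=5: [-7, -4, -10, -9, -3]
Optimal cycle mean attained by: cycle 1->4->1, total 2 + (-9), length 2.
Answer: λ = -7/2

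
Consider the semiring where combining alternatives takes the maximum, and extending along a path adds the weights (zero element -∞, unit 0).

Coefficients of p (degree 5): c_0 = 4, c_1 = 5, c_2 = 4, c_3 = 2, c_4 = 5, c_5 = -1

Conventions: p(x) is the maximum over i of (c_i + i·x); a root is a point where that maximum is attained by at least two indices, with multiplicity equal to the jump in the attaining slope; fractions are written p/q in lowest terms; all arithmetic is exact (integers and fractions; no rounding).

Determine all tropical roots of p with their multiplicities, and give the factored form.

hull edge (i=0, c=4) to (i=1, c=5): slope 1, span 1
hull edge (i=1, c=5) to (i=4, c=5): slope 0, span 3
hull edge (i=4, c=5) to (i=5, c=-1): slope -6, span 1
Factored form: p(x) = -1 ⊗ (x ⊕ (-1)) ⊗ (x ⊕ 0) ⊗ (x ⊕ 0) ⊗ (x ⊕ 0) ⊗ (x ⊕ 6)
Answer: roots = -1 (mult 1), 0 (mult 3), 6 (mult 1)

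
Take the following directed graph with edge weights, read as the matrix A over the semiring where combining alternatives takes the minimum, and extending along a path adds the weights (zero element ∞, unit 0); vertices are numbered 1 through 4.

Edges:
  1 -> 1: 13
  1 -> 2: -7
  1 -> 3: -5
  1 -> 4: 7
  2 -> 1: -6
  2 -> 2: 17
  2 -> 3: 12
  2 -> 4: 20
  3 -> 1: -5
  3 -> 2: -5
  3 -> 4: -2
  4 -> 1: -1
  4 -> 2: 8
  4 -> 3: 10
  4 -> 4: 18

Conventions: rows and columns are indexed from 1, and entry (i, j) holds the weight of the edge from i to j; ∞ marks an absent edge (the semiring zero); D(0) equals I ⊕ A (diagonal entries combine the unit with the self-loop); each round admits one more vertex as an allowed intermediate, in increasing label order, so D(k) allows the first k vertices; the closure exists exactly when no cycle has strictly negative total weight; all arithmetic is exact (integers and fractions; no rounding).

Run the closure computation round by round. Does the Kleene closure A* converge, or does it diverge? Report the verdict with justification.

D(0):
  [0, -7, -5, 7]
  [-6, 0, 12, 20]
  [-5, -5, 0, -2]
  [-1, 8, 10, 0]
Detection: at round 1, diagonal entry (2, 2) turns strictly negative.
Key observation: the cycle 2->1->2 has total weight (-6) + (-7), which is strictly negative.
Answer: DIVERGES — negative cycle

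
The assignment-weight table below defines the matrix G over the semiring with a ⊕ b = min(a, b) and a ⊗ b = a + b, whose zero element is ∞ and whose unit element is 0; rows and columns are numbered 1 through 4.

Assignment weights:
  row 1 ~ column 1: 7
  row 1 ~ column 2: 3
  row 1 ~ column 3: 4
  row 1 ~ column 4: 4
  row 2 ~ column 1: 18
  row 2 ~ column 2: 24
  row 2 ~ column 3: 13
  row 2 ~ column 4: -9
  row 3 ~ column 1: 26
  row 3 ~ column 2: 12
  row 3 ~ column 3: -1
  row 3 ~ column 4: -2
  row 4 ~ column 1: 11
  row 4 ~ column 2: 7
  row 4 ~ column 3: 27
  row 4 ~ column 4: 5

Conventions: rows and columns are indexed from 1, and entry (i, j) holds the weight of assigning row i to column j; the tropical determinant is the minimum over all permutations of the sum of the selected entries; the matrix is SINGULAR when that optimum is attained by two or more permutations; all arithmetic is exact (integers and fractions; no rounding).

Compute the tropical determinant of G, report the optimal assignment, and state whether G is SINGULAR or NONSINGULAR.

σ = (1, 2, 3, 4): 7 + 24 + (-1) + 5 = 35
σ = (1, 2, 4, 3): 7 + 24 + (-2) + 27 = 56
σ = (1, 3, 2, 4): 7 + 13 + 12 + 5 = 37
σ = (1, 3, 4, 2): 7 + 13 + (-2) + 7 = 25
σ = (1, 4, 2, 3): 7 + (-9) + 12 + 27 = 37
σ = (1, 4, 3, 2): 7 + (-9) + (-1) + 7 = 4
σ = (2, 1, 3, 4): 3 + 18 + (-1) + 5 = 25
σ = (2, 1, 4, 3): 3 + 18 + (-2) + 27 = 46
σ = (2, 3, 1, 4): 3 + 13 + 26 + 5 = 47
σ = (2, 3, 4, 1): 3 + 13 + (-2) + 11 = 25
σ = (2, 4, 1, 3): 3 + (-9) + 26 + 27 = 47
σ = (2, 4, 3, 1): 3 + (-9) + (-1) + 11 = 4
σ = (3, 1, 2, 4): 4 + 18 + 12 + 5 = 39
σ = (3, 1, 4, 2): 4 + 18 + (-2) + 7 = 27
σ = (3, 2, 1, 4): 4 + 24 + 26 + 5 = 59
σ = (3, 2, 4, 1): 4 + 24 + (-2) + 11 = 37
σ = (3, 4, 1, 2): 4 + (-9) + 26 + 7 = 28
σ = (3, 4, 2, 1): 4 + (-9) + 12 + 11 = 18
σ = (4, 1, 2, 3): 4 + 18 + 12 + 27 = 61
σ = (4, 1, 3, 2): 4 + 18 + (-1) + 7 = 28
σ = (4, 2, 1, 3): 4 + 24 + 26 + 27 = 81
σ = (4, 2, 3, 1): 4 + 24 + (-1) + 11 = 38
σ = (4, 3, 1, 2): 4 + 13 + 26 + 7 = 50
σ = (4, 3, 2, 1): 4 + 13 + 12 + 11 = 40
Optimal value attained by: σ = (1, 4, 3, 2).
Answer: det⊕(G) = 4; verdict: SINGULAR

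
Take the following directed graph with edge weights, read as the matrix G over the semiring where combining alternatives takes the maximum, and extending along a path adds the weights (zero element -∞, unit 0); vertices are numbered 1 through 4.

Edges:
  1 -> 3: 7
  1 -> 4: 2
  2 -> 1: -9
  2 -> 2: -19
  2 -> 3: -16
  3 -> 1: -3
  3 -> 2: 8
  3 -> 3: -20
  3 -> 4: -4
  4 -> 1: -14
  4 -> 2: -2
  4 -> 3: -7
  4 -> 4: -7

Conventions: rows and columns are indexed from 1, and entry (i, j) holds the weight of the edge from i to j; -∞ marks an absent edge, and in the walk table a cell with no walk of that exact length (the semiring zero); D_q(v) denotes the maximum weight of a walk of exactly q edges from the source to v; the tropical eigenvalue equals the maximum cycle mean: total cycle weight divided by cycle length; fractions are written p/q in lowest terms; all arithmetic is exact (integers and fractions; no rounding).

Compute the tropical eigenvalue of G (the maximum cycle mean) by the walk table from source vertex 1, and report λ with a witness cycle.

q=0: [0, -∞, -∞, -∞]
q=1: [-∞, -∞, 7, 2]
q=2: [4, 15, -5, 3]
q=3: [6, 3, 11, 6]
q=4: [8, 19, 13, 8]
Optimal cycle mean attained by: cycle 1->3->1, total 7 + (-3), length 2.
Answer: λ = 2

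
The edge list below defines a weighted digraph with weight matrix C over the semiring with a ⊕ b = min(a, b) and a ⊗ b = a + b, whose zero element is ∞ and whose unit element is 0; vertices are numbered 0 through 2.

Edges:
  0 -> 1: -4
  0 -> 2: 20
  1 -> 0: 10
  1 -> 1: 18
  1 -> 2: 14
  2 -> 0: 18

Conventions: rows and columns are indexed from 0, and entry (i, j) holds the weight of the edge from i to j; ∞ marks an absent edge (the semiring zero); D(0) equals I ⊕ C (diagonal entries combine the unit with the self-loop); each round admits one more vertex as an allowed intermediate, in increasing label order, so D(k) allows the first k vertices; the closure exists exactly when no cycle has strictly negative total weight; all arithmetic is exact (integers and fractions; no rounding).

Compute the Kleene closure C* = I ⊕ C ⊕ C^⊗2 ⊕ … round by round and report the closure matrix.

D(0):
  [0, -4, 20]
  [10, 0, 14]
  [18, ∞, 0]
D(1):
  [0, -4, 20]
  [10, 0, 14]
  [18, 14, 0]
D(2):
  [0, -4, 10]
  [10, 0, 14]
  [18, 14, 0]
D(3):
  [0, -4, 10]
  [10, 0, 14]
  [18, 14, 0]
Answer: C* = [[0, -4, 10], [10, 0, 14], [18, 14, 0]]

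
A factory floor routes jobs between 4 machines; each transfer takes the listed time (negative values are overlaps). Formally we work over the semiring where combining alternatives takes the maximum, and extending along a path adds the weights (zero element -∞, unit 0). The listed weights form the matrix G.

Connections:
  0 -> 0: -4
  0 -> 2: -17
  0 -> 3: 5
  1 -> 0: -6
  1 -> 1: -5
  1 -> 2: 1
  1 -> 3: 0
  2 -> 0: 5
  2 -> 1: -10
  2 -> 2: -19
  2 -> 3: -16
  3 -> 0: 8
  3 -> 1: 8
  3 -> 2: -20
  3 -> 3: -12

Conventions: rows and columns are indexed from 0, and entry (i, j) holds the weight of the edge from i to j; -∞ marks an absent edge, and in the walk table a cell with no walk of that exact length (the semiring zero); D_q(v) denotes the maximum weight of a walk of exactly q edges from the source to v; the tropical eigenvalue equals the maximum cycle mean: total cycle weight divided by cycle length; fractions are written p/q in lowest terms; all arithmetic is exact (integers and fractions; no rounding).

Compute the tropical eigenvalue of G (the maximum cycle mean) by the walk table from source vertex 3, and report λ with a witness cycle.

q=0: [-∞, -∞, -∞, 0]
q=1: [8, 8, -20, -12]
q=2: [4, 3, 9, 13]
q=3: [21, 21, 4, 9]
q=4: [17, 17, 22, 26]
Optimal cycle mean attained by: cycle 0->3->0, total 5 + 8, length 2.
Answer: λ = 13/2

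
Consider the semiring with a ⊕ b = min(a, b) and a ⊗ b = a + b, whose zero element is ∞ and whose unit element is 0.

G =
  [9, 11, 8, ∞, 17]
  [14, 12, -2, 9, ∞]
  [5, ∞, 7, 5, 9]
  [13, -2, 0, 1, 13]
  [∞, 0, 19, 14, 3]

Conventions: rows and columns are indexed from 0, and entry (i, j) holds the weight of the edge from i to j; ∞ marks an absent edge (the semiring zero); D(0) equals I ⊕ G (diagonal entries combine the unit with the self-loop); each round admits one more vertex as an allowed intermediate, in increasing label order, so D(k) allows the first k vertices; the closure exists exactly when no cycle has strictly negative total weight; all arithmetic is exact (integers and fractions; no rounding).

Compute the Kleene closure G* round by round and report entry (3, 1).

D(0):
  [0, 11, 8, ∞, 17]
  [14, 0, -2, 9, ∞]
  [5, ∞, 0, 5, 9]
  [13, -2, 0, 0, 13]
  [∞, 0, 19, 14, 0]
D(1):
  [0, 11, 8, ∞, 17]
  [14, 0, -2, 9, 31]
  [5, 16, 0, 5, 9]
  [13, -2, 0, 0, 13]
  [∞, 0, 19, 14, 0]
D(2):
  [0, 11, 8, 20, 17]
  [14, 0, -2, 9, 31]
  [5, 16, 0, 5, 9]
  [12, -2, -4, 0, 13]
  [14, 0, -2, 9, 0]
D(3):
  [0, 11, 8, 13, 17]
  [3, 0, -2, 3, 7]
  [5, 16, 0, 5, 9]
  [1, -2, -4, 0, 5]
  [3, 0, -2, 3, 0]
D(4):
  [0, 11, 8, 13, 17]
  [3, 0, -2, 3, 7]
  [5, 3, 0, 5, 9]
  [1, -2, -4, 0, 5]
  [3, 0, -2, 3, 0]
D(5):
  [0, 11, 8, 13, 17]
  [3, 0, -2, 3, 7]
  [5, 3, 0, 5, 9]
  [1, -2, -4, 0, 5]
  [3, 0, -2, 3, 0]
Answer: G*[3][1] = -2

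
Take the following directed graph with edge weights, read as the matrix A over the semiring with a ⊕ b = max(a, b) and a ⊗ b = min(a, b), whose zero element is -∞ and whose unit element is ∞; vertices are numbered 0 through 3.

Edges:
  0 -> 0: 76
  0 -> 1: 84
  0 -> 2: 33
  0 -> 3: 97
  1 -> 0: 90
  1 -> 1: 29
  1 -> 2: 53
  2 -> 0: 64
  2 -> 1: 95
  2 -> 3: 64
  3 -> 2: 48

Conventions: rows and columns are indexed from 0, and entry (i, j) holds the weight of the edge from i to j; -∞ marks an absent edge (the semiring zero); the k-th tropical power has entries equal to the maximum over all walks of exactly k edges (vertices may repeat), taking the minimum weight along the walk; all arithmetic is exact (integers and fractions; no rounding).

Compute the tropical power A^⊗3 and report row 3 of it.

A^⊗2:
  [84, 76, 53, 76]
  [76, 84, 33, 90]
  [90, 64, 53, 64]
  [48, 48, -∞, 48]
A^⊗3:
  [76, 84, 53, 84]
  [84, 76, 53, 76]
  [76, 84, 53, 90]
  [48, 48, 48, 48]
Answer: row 3 of A^⊗3 = [48, 48, 48, 48]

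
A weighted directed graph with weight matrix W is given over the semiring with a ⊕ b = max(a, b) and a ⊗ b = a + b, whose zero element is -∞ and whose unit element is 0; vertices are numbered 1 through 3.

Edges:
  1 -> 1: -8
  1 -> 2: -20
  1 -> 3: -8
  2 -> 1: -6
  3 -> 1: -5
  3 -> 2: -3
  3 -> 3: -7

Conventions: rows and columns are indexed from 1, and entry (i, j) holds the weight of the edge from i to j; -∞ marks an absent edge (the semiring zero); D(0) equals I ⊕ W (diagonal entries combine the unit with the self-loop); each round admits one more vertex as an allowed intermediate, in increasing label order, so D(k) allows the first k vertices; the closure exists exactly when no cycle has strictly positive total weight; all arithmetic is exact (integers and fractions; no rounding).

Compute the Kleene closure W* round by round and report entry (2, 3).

D(0):
  [0, -20, -8]
  [-6, 0, -∞]
  [-5, -3, 0]
D(1):
  [0, -20, -8]
  [-6, 0, -14]
  [-5, -3, 0]
D(2):
  [0, -20, -8]
  [-6, 0, -14]
  [-5, -3, 0]
D(3):
  [0, -11, -8]
  [-6, 0, -14]
  [-5, -3, 0]
Answer: W*[2][3] = -14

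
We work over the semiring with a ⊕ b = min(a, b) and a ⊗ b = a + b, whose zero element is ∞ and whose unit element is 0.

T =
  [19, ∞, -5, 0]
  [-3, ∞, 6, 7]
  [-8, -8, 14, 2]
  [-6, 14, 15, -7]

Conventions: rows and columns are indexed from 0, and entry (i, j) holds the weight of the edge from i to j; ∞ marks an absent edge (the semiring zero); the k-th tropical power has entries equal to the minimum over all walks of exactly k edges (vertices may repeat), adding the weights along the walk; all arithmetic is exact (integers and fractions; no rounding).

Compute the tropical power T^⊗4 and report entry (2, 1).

T^⊗2:
  [-13, -13, 9, -7]
  [-2, -2, -8, -3]
  [-11, 6, -13, -8]
  [-13, 7, -11, -14]
T^⊗3:
  [-16, 1, -18, -14]
  [-16, -16, -7, -10]
  [-21, -21, -16, -15]
  [-20, -19, -18, -21]
T^⊗4:
  [-26, -26, -21, -21]
  [-19, -15, -21, -17]
  [-24, -24, -26, -22]
  [-27, -26, -25, -28]
Key observation: the optimum is the walk 2->1->0->2->1, with weight (-8) + (-3) + (-5) + (-8) = -24.
Optimal value attained by: walk 2->1->0->2->1.
Answer: (T^⊗4)[2][1] = -24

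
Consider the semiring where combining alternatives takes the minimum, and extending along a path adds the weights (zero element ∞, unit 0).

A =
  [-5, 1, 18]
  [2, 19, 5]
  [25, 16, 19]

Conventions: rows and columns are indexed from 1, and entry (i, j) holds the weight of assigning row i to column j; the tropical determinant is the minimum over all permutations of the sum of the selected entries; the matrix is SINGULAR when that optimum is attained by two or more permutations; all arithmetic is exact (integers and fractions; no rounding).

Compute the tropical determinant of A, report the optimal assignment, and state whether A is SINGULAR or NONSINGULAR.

σ = (1, 2, 3): (-5) + 19 + 19 = 33
σ = (1, 3, 2): (-5) + 5 + 16 = 16
σ = (2, 1, 3): 1 + 2 + 19 = 22
σ = (2, 3, 1): 1 + 5 + 25 = 31
σ = (3, 1, 2): 18 + 2 + 16 = 36
σ = (3, 2, 1): 18 + 19 + 25 = 62
Optimal value attained by: σ = (1, 3, 2).
Answer: det⊕(A) = 16; verdict: NONSINGULAR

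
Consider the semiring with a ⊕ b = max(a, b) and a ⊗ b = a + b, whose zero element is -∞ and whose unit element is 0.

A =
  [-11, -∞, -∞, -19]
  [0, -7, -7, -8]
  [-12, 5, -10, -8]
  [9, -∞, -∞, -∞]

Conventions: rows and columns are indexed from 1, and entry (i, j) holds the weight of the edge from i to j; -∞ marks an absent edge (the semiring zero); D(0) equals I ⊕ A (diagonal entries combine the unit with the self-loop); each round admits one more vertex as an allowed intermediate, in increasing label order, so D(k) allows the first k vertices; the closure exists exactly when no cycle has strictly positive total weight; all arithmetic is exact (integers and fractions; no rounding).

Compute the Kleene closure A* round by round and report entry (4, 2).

D(0):
  [0, -∞, -∞, -19]
  [0, 0, -7, -8]
  [-12, 5, 0, -8]
  [9, -∞, -∞, 0]
D(1):
  [0, -∞, -∞, -19]
  [0, 0, -7, -8]
  [-12, 5, 0, -8]
  [9, -∞, -∞, 0]
D(2):
  [0, -∞, -∞, -19]
  [0, 0, -7, -8]
  [5, 5, 0, -3]
  [9, -∞, -∞, 0]
D(3):
  [0, -∞, -∞, -19]
  [0, 0, -7, -8]
  [5, 5, 0, -3]
  [9, -∞, -∞, 0]
D(4):
  [0, -∞, -∞, -19]
  [1, 0, -7, -8]
  [6, 5, 0, -3]
  [9, -∞, -∞, 0]
Answer: A*[4][2] = -∞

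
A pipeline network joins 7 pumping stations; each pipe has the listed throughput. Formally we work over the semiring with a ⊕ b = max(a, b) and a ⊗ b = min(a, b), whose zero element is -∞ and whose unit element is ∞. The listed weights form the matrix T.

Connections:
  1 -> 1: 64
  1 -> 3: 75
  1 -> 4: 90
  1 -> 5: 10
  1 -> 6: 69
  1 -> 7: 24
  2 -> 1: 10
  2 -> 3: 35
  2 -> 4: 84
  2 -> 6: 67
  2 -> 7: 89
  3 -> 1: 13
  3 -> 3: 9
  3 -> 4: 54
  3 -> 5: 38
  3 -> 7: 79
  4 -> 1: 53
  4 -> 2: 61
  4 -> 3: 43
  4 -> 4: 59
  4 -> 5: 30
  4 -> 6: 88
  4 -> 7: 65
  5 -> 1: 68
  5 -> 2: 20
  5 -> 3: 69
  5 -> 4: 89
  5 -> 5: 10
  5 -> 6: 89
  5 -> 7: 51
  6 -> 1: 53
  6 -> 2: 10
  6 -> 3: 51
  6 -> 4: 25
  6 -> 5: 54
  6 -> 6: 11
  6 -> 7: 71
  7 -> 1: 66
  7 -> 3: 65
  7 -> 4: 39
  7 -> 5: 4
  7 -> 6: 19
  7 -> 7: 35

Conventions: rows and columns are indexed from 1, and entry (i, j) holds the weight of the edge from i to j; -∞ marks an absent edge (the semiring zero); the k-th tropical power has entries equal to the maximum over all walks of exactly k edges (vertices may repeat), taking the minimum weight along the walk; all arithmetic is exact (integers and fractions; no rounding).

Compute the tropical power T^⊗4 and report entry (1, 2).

T^⊗2:
  [64, 61, 64, 64, 54, 88, 75]
  [66, 61, 65, 59, 54, 84, 67]
  [66, 54, 65, 54, 30, 54, 54]
  [65, 59, 65, 61, 54, 61, 71]
  [64, 61, 68, 68, 54, 88, 71]
  [66, 25, 65, 54, 38, 54, 51]
  [64, 39, 66, 66, 38, 66, 65]
T^⊗3:
  [66, 61, 65, 64, 54, 64, 71]
  [66, 59, 66, 66, 54, 66, 71]
  [64, 54, 66, 66, 54, 66, 65]
  [66, 61, 65, 65, 54, 65, 65]
  [66, 61, 65, 64, 54, 68, 71]
  [64, 54, 66, 66, 54, 66, 65]
  [65, 61, 65, 64, 54, 66, 66]
T^⊗4:
  [66, 61, 66, 66, 54, 66, 65]
  [66, 61, 66, 66, 54, 66, 66]
  [65, 61, 65, 64, 54, 66, 66]
  [65, 61, 66, 66, 54, 66, 65]
  [66, 61, 66, 66, 54, 66, 68]
  [65, 61, 65, 64, 54, 66, 66]
  [66, 61, 65, 65, 54, 65, 66]
Key observation: the optimum is the walk 1->1->1->4->2, with weight 64 min 64 min 90 min 61 = 61.
Optimal value attained by: walk 1->1->1->4->2.
Answer: (T^⊗4)[1][2] = 61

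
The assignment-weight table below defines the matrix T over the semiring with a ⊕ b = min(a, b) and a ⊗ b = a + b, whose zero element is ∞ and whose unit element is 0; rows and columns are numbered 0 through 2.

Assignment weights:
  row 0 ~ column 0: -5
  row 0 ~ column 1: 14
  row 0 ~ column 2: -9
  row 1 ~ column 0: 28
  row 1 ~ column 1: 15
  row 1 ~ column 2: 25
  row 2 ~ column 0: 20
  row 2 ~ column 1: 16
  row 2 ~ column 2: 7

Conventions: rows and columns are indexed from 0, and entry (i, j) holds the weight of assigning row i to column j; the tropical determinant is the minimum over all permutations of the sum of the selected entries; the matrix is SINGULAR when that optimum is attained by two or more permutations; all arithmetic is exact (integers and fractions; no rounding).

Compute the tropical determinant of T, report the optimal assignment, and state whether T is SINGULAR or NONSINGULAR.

σ = (0, 1, 2): (-5) + 15 + 7 = 17
σ = (0, 2, 1): (-5) + 25 + 16 = 36
σ = (1, 0, 2): 14 + 28 + 7 = 49
σ = (1, 2, 0): 14 + 25 + 20 = 59
σ = (2, 0, 1): (-9) + 28 + 16 = 35
σ = (2, 1, 0): (-9) + 15 + 20 = 26
Optimal value attained by: σ = (0, 1, 2).
Answer: det⊕(T) = 17; verdict: NONSINGULAR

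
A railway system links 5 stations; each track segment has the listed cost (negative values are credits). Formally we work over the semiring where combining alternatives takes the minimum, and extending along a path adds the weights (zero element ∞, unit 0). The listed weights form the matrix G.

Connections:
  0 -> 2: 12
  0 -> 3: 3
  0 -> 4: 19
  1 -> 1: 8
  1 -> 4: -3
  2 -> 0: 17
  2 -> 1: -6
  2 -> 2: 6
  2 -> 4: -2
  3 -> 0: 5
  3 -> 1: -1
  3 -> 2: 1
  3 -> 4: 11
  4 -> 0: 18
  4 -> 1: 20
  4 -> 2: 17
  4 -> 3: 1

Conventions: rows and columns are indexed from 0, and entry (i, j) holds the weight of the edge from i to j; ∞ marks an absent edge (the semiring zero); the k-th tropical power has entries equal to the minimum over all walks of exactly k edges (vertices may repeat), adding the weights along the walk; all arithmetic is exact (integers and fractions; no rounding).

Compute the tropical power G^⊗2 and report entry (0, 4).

G^⊗2:
  [8, 2, 4, 20, 10]
  [15, 16, 14, -2, 5]
  [16, 0, 12, -1, -9]
  [18, -5, 7, 8, -4]
  [6, 0, 2, 21, 12]
Key observation: the optimum is the walk 0->2->4, with weight 12 + (-2) = 10.
Optimal value attained by: walk 0->2->4.
Answer: (G^⊗2)[0][4] = 10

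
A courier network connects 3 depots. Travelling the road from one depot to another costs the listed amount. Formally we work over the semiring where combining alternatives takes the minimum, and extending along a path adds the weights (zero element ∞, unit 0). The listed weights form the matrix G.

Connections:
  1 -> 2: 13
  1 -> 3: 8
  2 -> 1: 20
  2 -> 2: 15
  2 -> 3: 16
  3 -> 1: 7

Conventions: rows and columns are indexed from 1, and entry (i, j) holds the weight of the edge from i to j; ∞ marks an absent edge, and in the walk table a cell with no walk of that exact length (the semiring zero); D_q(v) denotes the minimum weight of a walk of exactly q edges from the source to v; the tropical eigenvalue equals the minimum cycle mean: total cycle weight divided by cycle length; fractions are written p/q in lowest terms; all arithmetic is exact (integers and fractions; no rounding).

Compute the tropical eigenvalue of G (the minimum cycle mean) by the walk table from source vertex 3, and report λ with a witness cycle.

q=0: [∞, ∞, 0]
q=1: [7, ∞, ∞]
q=2: [∞, 20, 15]
q=3: [22, 35, 36]
Optimal cycle mean attained by: cycle 1->3->1, total 8 + 7, length 2.
Answer: λ = 15/2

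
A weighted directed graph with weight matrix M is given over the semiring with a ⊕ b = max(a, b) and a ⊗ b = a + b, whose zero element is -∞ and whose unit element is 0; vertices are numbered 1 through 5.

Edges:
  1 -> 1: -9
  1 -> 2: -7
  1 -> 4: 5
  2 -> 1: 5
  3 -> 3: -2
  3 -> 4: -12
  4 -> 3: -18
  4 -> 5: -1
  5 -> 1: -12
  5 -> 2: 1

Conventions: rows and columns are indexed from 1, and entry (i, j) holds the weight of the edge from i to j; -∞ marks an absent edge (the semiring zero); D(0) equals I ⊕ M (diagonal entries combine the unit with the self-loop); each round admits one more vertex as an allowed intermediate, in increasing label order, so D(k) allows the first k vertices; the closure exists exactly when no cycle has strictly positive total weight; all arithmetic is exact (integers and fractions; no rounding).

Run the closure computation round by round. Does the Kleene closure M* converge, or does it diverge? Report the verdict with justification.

D(0):
  [0, -7, -∞, 5, -∞]
  [5, 0, -∞, -∞, -∞]
  [-∞, -∞, 0, -12, -∞]
  [-∞, -∞, -18, 0, -1]
  [-12, 1, -∞, -∞, 0]
D(1):
  [0, -7, -∞, 5, -∞]
  [5, 0, -∞, 10, -∞]
  [-∞, -∞, 0, -12, -∞]
  [-∞, -∞, -18, 0, -1]
  [-12, 1, -∞, -7, 0]
D(2):
  [0, -7, -∞, 5, -∞]
  [5, 0, -∞, 10, -∞]
  [-∞, -∞, 0, -12, -∞]
  [-∞, -∞, -18, 0, -1]
  [6, 1, -∞, 11, 0]
D(3):
  [0, -7, -∞, 5, -∞]
  [5, 0, -∞, 10, -∞]
  [-∞, -∞, 0, -12, -∞]
  [-∞, -∞, -18, 0, -1]
  [6, 1, -∞, 11, 0]
Detection: at round 4, diagonal entry (5, 5) turns strictly positive.
Key observation: the cycle 5->2->1->4->5 has total weight 1 + 5 + 5 + (-1), which is strictly positive.
Answer: DIVERGES — positive cycle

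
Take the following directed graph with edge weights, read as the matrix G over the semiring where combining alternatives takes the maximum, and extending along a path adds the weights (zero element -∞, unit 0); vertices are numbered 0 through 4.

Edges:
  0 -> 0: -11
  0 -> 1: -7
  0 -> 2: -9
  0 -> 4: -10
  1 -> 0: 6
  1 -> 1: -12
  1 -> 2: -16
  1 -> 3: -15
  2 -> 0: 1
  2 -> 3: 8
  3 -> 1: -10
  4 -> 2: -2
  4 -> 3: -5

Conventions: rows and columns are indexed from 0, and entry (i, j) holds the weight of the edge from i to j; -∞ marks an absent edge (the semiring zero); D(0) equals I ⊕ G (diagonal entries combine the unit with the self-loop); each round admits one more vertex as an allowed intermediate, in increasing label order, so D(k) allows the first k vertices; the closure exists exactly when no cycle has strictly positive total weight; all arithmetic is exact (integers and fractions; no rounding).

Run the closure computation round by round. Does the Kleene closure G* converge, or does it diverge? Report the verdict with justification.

D(0):
  [0, -7, -9, -∞, -10]
  [6, 0, -16, -15, -∞]
  [1, -∞, 0, 8, -∞]
  [-∞, -10, -∞, 0, -∞]
  [-∞, -∞, -2, -5, 0]
D(1):
  [0, -7, -9, -∞, -10]
  [6, 0, -3, -15, -4]
  [1, -6, 0, 8, -9]
  [-∞, -10, -∞, 0, -∞]
  [-∞, -∞, -2, -5, 0]
D(2):
  [0, -7, -9, -22, -10]
  [6, 0, -3, -15, -4]
  [1, -6, 0, 8, -9]
  [-4, -10, -13, 0, -14]
  [-∞, -∞, -2, -5, 0]
D(3):
  [0, -7, -9, -1, -10]
  [6, 0, -3, 5, -4]
  [1, -6, 0, 8, -9]
  [-4, -10, -13, 0, -14]
  [-1, -8, -2, 6, 0]
D(4):
  [0, -7, -9, -1, -10]
  [6, 0, -3, 5, -4]
  [4, -2, 0, 8, -6]
  [-4, -10, -13, 0, -14]
  [2, -4, -2, 6, 0]
D(5):
  [0, -7, -9, -1, -10]
  [6, 0, -3, 5, -4]
  [4, -2, 0, 8, -6]
  [-4, -10, -13, 0, -14]
  [2, -4, -2, 6, 0]
Key observation: every diagonal entry stays at the unit through all rounds, so no improving cycle exists.
Answer: CONVERGES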